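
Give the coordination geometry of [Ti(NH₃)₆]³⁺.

Ligand charges: ammonia is neutral. With an overall charge of +3 the titanium centre must be in the +3 oxidation state.
Group 4 minus oxidation state 3 gives a d¹ configuration.
Coordination number: 6.
Six donors around a single metal centre give an octahedral coordination sphere.

octahedral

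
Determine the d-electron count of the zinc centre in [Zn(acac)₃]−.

Ligand charges: each acetylacetonate is −1. With an overall charge of −1 the zinc centre must be in the +2 oxidation state.
Zinc is a group-12 element; Zn(II) is therefore d¹⁰.

d¹⁰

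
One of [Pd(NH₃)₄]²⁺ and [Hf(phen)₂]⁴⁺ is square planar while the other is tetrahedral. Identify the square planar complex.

[Pd(NH₃)₄]²⁺

For [Pd(NH₃)₄]²⁺: Summing ligand charges against the +2 overall charge gives an oxidation state of +2 for palladium. Palladium is a group-10 element; Pd(II) is therefore d⁸. A 4d d⁸ ion has a large crystal-field splitting; square planar leaves the high-energy d_{x²−y²} orbital empty and maximises CFSE. → square planar.
For [Hf(phen)₂]⁴⁺: 1,10-phenanthroline is neutral; balancing the +4 overall charge requires Hf(IV). Group 4 minus oxidation state 4 gives a d⁰ configuration. A d⁰ ion has no crystal-field stabilisation preference between square planar and tetrahedral, so four ligands adopt the sterically favoured tetrahedral geometry. → tetrahedral.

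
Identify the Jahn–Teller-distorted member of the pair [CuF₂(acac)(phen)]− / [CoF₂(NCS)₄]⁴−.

[CuF₂(acac)(phen)]−

[CuF₂(acac)(phen)]−: Ligand charges: each fluoride is −1; each acetylacetonate is −1; 1,10-phenanthroline is neutral. With an overall charge of −1 the copper centre must be in the +2 oxidation state. Copper is a group-11 element; Cu(II) is therefore d⁹. The t₂g⁶e_g³ configuration has an unevenly filled e_g set; the Jahn–Teller theorem predicts a tetragonal distortion (typically axial elongation) to lift the degeneracy.
[CoF₂(NCS)₄]⁴−: Ligand charges: each fluoride is −1; each isothiocyanate is −1. With an overall charge of −4 the cobalt centre must be in the +2 oxidation state. Co sits in group 9, so the d-electron count is 9 − 2 = 7. Fluoride and isothiocyanate are weak-field ligands for a first-row metal, so the complex is high-spin. The d⁷ configuration leaves the e_g set evenly filled (or empty) — no strong Jahn–Teller driving force.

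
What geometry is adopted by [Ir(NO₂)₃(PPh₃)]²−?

Summing ligand charges against the −2 overall charge gives an oxidation state of +1 for iridium.
Ir sits in group 9, so the d-electron count is 9 − 1 = 8.
With 4 monodentate ligands the coordination number is 4.
A 5d d⁸ ion has a large crystal-field splitting; square planar leaves the high-energy d_{x²−y²} orbital empty and maximises CFSE.

square planar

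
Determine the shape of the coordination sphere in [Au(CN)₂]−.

linear

Ligand charges: each cyanide is −1. With an overall charge of −1 the gold centre must be in the +1 oxidation state.
Au sits in group 11, so the d-electron count is 11 − 1 = 10.
With 2 monodentate ligands the coordination number is 2.
A d¹⁰ ion with only two ligands adopts a linear arrangement (sp hybridisation; no CFSE preference).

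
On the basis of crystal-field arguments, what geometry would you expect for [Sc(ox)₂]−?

Each oxalate is −2; balancing the −1 overall charge requires Sc(III).
Sc sits in group 3, so the d-electron count is 3 − 3 = 0.
Counting donor atoms: 2×oxalate (bidentate) → 4 donors. Coordination number = 4.
A d⁰ ion has no crystal-field stabilisation preference between square planar and tetrahedral, so four ligands adopt the sterically favoured tetrahedral geometry.

tetrahedral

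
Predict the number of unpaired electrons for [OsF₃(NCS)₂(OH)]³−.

Summing ligand charges against the −3 overall charge gives an oxidation state of +3 for osmium.
Osmium is a group-8 element; Os(III) is therefore d⁵.
The spin state decides the count: a 5d ion has a large Δₒ and is invariably low-spin.
An octahedral low-spin d⁵ ion is t₂g⁵e_g⁰, giving 1 unpaired electron.

1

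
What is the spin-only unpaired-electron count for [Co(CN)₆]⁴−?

1

Summing ligand charges against the −4 overall charge gives an oxidation state of +2 for cobalt.
Group 9 minus oxidation state 2 gives a d⁷ configuration.
The spin state decides the count: Cyanide is a strong-field ligand (high in the spectrochemical series) for a first-row metal, so the complex is low-spin.
An octahedral low-spin d⁷ ion is t₂g⁶e_g¹, giving 1 unpaired electron.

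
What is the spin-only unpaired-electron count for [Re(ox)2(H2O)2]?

Summing ligand charges against the 0 overall charge gives an oxidation state of +4 for rhenium.
Group 7 minus oxidation state 4 gives a d³ configuration.
Counting donor atoms: 2×oxalate (bidentate) → 4 donors; 2×water (monodentate) → 2 donors. Coordination number = 6.
In an octahedral field the d³ configuration is t₂g³e_g⁰ (only one arrangement possible), giving 3 unpaired electrons.

3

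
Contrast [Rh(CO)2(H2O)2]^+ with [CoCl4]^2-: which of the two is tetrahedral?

[CoCl4]^2-

For [Rh(CO)2(H2O)2]^+: Carbonyl is neutral; water is neutral; balancing the +1 overall charge requires Rh(I). Group 9 minus oxidation state 1 gives a d⁸ configuration. A 4d d⁸ ion has a large crystal-field splitting; square planar leaves the high-energy d_{x²−y²} orbital empty and maximises CFSE. → square planar.
For [CoCl4]^2-: Ligand charges: each chloride is −1. With an overall charge of −2 the cobalt centre must be in the +2 oxidation state. Cobalt is a group-9 element; Co(II) is therefore d⁷. For a high-spin 3d d⁷ ion with weak-field ligands the small Δₜ gives little square-planar CFSE advantage, so four ligands adopt the sterically favoured tetrahedral geometry. → tetrahedral.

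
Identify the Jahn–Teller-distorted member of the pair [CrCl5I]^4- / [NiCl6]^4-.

[CrCl5I]^4-: Each chloride is −1; each iodide is −1; balancing the −4 overall charge requires Cr(II). Group 6 minus oxidation state 2 gives a d⁴ configuration. Chloride and iodide are weak-field ligands for a first-row metal, so the complex is high-spin. The t₂g³e_g¹ (high-spin) configuration has an unevenly filled e_g set; the Jahn–Teller theorem predicts a tetragonal distortion (typically axial elongation) to lift the degeneracy.
[NiCl6]^4-: Each chloride is −1; balancing the −4 overall charge requires Ni(II). Ni sits in group 10, so the d-electron count is 10 − 2 = 8. The d⁸ configuration leaves the e_g set evenly filled (or empty) — no strong Jahn–Teller driving force.

[CrCl5I]^4-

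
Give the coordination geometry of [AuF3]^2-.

Ligand charges: each fluoride is −1. With an overall charge of −2 the gold centre must be in the +1 oxidation state.
Group 11 minus oxidation state 1 gives a d¹⁰ configuration.
Coordination number: 3.
Three ligands around a d¹⁰ centre minimise repulsion in a trigonal-planar arrangement.

trigonal planar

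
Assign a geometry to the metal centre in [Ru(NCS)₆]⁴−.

Ligand charges: each isothiocyanate is −1. With an overall charge of −4 the ruthenium centre must be in the +2 oxidation state.
Group 8 minus oxidation state 2 gives a d⁶ configuration.
Coordination number: 6.
Six donors around a single metal centre give an octahedral coordination sphere.

octahedral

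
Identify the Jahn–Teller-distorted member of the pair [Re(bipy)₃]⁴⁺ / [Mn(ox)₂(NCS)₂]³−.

[Re(bipy)₃]⁴⁺: 2,2′-bipyridine is neutral; balancing the +4 overall charge requires Re(IV). Group 7 minus oxidation state 4 gives a d³ configuration. The d³ configuration leaves the e_g set evenly filled (or empty) — no strong Jahn–Teller driving force.
[Mn(ox)₂(NCS)₂]³−: Ligand charges: each oxalate is −2; each isothiocyanate is −1. With an overall charge of −3 the manganese centre must be in the +3 oxidation state. Group 7 minus oxidation state 3 gives a d⁴ configuration. Isothiocyanate and oxalate are weak-field ligands for a first-row metal, so the complex is high-spin. The t₂g³e_g¹ (high-spin) configuration has an unevenly filled e_g set; the Jahn–Teller theorem predicts a tetragonal distortion (typically axial elongation) to lift the degeneracy.

[Mn(ox)₂(NCS)₂]³−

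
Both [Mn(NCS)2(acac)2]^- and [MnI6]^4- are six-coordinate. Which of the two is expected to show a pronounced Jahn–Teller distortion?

[Mn(NCS)2(acac)2]^-: Ligand charges: each isothiocyanate is −1; each acetylacetonate is −1. With an overall charge of −1 the manganese centre must be in the +3 oxidation state. Manganese is a group-7 element; Mn(III) is therefore d⁴. Acetylacetonate and isothiocyanate are weak-field ligands for a first-row metal, so the complex is high-spin. The t₂g³e_g¹ (high-spin) configuration has an unevenly filled e_g set; the Jahn–Teller theorem predicts a tetragonal distortion (typically axial elongation) to lift the degeneracy.
[MnI6]^4-: Each iodide is −1; balancing the −4 overall charge requires Mn(II). Group 7 minus oxidation state 2 gives a d⁵ configuration. Iodide is a weak-field ligand for a first-row metal, so the complex is high-spin. The d⁵ configuration leaves the e_g set evenly filled (or empty) — no strong Jahn–Teller driving force.

[Mn(NCS)2(acac)2]^-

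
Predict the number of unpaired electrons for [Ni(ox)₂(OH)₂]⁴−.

2 unpaired electrons

Summing ligand charges against the −4 overall charge gives an oxidation state of +2 for nickel.
Ni sits in group 10, so the d-electron count is 10 − 2 = 8.
Counting donor atoms: 2×oxalate (bidentate) → 4 donors; 2×hydroxide (monodentate) → 2 donors. Coordination number = 6.
In an octahedral field the d⁸ configuration is t₂g⁶e_g² (only one arrangement possible), giving 2 unpaired electrons.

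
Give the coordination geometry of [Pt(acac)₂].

square planar

Each acetylacetonate is −1; balancing the 0 overall charge requires Pt(II).
Group 10 minus oxidation state 2 gives a d⁸ configuration.
Counting donor atoms: 2×acetylacetonate (bidentate) → 4 donors. Coordination number = 4.
A 5d d⁸ ion has a large crystal-field splitting; square planar leaves the high-energy d_{x²−y²} orbital empty and maximises CFSE.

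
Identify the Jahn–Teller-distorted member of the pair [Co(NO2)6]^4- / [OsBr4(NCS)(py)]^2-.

[Co(NO2)6]^4-

[Co(NO2)6]^4-: Summing ligand charges against the −4 overall charge gives an oxidation state of +2 for cobalt. Cobalt is a group-9 element; Co(II) is therefore d⁷. Nitro (N-bound nitrite) is a strong-field ligand (high in the spectrochemical series) for a first-row metal, so the complex is low-spin. The t₂g⁶e_g¹ (low-spin) configuration has an unevenly filled e_g set; the Jahn–Teller theorem predicts a tetragonal distortion (typically axial elongation) to lift the degeneracy.
[OsBr4(NCS)(py)]^2-: Each bromide is −1; each isothiocyanate is −1; pyridine is neutral; balancing the −2 overall charge requires Os(III). Osmium is a group-8 element; Os(III) is therefore d⁵. A 5d ion has a large Δₒ and is invariably low-spin. The d⁵ configuration leaves the e_g set evenly filled (or empty) — no strong Jahn–Teller driving force.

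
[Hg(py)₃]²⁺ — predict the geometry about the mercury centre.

trigonal planar

Ligand charges: pyridine is neutral. With an overall charge of +2 the mercury centre must be in the +2 oxidation state.
Hg sits in group 12, so the d-electron count is 12 − 2 = 10.
Coordination number: 3.
Three ligands around a d¹⁰ centre minimise repulsion in a trigonal-planar arrangement.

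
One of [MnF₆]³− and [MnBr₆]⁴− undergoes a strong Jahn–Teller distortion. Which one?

[MnF₆]³−: Summing ligand charges against the −3 overall charge gives an oxidation state of +3 for manganese. Manganese is a group-7 element; Mn(III) is therefore d⁴. Fluoride is a weak-field ligand for a first-row metal, so the complex is high-spin. The t₂g³e_g¹ (high-spin) configuration has an unevenly filled e_g set; the Jahn–Teller theorem predicts a tetragonal distortion (typically axial elongation) to lift the degeneracy.
[MnBr₆]⁴−: Ligand charges: each bromide is −1. With an overall charge of −4 the manganese centre must be in the +2 oxidation state. Group 7 minus oxidation state 2 gives a d⁵ configuration. Bromide is a weak-field ligand for a first-row metal, so the complex is high-spin. The d⁵ configuration leaves the e_g set evenly filled (or empty) — no strong Jahn–Teller driving force.

[MnF₆]³−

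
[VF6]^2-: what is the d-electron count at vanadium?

d¹

Summing ligand charges against the −2 overall charge gives an oxidation state of +4 for vanadium.
Vanadium is a group-5 element; V(IV) is therefore d¹.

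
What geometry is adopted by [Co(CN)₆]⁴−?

octahedral

Ligand charges: each cyanide is −1. With an overall charge of −4 the cobalt centre must be in the +2 oxidation state.
Group 9 minus oxidation state 2 gives a d⁷ configuration.
Coordination number: 6.
Six donors around a single metal centre give an octahedral coordination sphere.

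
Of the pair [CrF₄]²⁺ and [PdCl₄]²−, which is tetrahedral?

For [CrF₄]²⁺: Summing ligand charges against the +2 overall charge gives an oxidation state of +6 for chromium. Chromium is a group-6 element; Cr(VI) is therefore d⁰. A d⁰ ion has no crystal-field stabilisation preference between square planar and tetrahedral, so four ligands adopt the sterically favoured tetrahedral geometry. → tetrahedral.
For [PdCl₄]²−: Ligand charges: each chloride is −1. With an overall charge of −2 the palladium centre must be in the +2 oxidation state. Palladium is a group-10 element; Pd(II) is therefore d⁸. A 4d d⁸ ion has a large crystal-field splitting; square planar leaves the high-energy d_{x²−y²} orbital empty and maximises CFSE. → square planar.

[CrF₄]²⁺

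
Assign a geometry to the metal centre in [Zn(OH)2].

linear

Ligand charges: each hydroxide is −1. With an overall charge of 0 the zinc centre must be in the +2 oxidation state.
Group 12 minus oxidation state 2 gives a d¹⁰ configuration.
Coordination number: 2.
A d¹⁰ ion with only two ligands adopts a linear arrangement (sp hybridisation; no CFSE preference).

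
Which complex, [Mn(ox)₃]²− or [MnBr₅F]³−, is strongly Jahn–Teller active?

[Mn(ox)₃]²−: Summing ligand charges against the −2 overall charge gives an oxidation state of +4 for manganese. Mn sits in group 7, so the d-electron count is 7 − 4 = 3. The d³ configuration leaves the e_g set evenly filled (or empty) — no strong Jahn–Teller driving force.
[MnBr₅F]³−: Ligand charges: each bromide is −1; each fluoride is −1. With an overall charge of −3 the manganese centre must be in the +3 oxidation state. Manganese is a group-7 element; Mn(III) is therefore d⁴. Bromide and fluoride are weak-field ligands for a first-row metal, so the complex is high-spin. The t₂g³e_g¹ (high-spin) configuration has an unevenly filled e_g set; the Jahn–Teller theorem predicts a tetragonal distortion (typically axial elongation) to lift the degeneracy.

[MnBr₅F]³−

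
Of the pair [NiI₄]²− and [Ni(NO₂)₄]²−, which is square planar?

For [NiI₄]²−: Summing ligand charges against the −2 overall charge gives an oxidation state of +2 for nickel. Ni sits in group 10, so the d-electron count is 10 − 2 = 8. Iodide is a weak-field ligand. With weak-field ligands the CFSE gain from square planar is small, so a 3d d⁸ ion takes the sterically preferred tetrahedral geometry. → tetrahedral.
For [Ni(NO₂)₄]²−: Summing ligand charges against the −2 overall charge gives an oxidation state of +2 for nickel. Ni sits in group 10, so the d-electron count is 10 − 2 = 8. Nitro (N-bound nitrite) is a strong-field ligand (high in the spectrochemical series). A 3d d⁸ ion with strong-field ligands gains enough CFSE to favour square planar over tetrahedral. → square planar.

[Ni(NO₂)₄]²−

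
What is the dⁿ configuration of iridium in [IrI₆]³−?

d6

Each iodide is −1; balancing the −3 overall charge requires Ir(III).
Group 9 minus oxidation state 3 gives a d⁶ configuration.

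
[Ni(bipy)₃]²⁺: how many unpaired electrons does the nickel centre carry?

2 unpaired electrons

2,2′-bipyridine is neutral; balancing the +2 overall charge requires Ni(II).
Group 10 minus oxidation state 2 gives a d⁸ configuration.
Counting donor atoms: 3×2,2′-bipyridine (bidentate) → 6 donors. Coordination number = 6.
In an octahedral field the d⁸ configuration is t₂g⁶e_g² (only one arrangement possible), giving 2 unpaired electrons.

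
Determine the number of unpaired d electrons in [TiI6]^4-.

2 unpaired electrons

Each iodide is −1; balancing the −4 overall charge requires Ti(II).
Group 4 minus oxidation state 2 gives a d² configuration.
In an octahedral field the d² configuration is t₂g²e_g⁰ (only one arrangement possible), giving 2 unpaired electrons.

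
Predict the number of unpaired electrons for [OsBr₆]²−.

Ligand charges: each bromide is −1. With an overall charge of −2 the osmium centre must be in the +4 oxidation state.
Osmium is a group-8 element; Os(IV) is therefore d⁴.
The spin state decides the count: a 5d ion has a large Δₒ and is invariably low-spin.
An octahedral low-spin d⁴ ion is t₂g⁴e_g⁰, giving 2 unpaired electrons.

2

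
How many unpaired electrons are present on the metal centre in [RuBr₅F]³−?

1

Each bromide is −1; each fluoride is −1; balancing the −3 overall charge requires Ru(III).
Group 8 minus oxidation state 3 gives a d⁵ configuration.
The spin state decides the count: a 4d ion has a large Δₒ and is invariably low-spin.
An octahedral low-spin d⁵ ion is t₂g⁵e_g⁰, giving 1 unpaired electron.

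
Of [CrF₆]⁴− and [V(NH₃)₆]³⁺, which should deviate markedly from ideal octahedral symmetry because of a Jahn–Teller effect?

[CrF₆]⁴−: Summing ligand charges against the −4 overall charge gives an oxidation state of +2 for chromium. Chromium is a group-6 element; Cr(II) is therefore d⁴. Fluoride is a weak-field ligand for a first-row metal, so the complex is high-spin. The t₂g³e_g¹ (high-spin) configuration has an unevenly filled e_g set; the Jahn–Teller theorem predicts a tetragonal distortion (typically axial elongation) to lift the degeneracy.
[V(NH₃)₆]³⁺: Ammonia is neutral; balancing the +3 overall charge requires V(III). V sits in group 5, so the d-electron count is 5 − 3 = 2. The d² configuration leaves the e_g set evenly filled (or empty) — no strong Jahn–Teller driving force.

[CrF₆]⁴−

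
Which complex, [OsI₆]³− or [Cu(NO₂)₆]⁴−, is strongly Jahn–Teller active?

[OsI₆]³−: Each iodide is −1; balancing the −3 overall charge requires Os(III). Group 8 minus oxidation state 3 gives a d⁵ configuration. A 5d ion has a large Δₒ and is invariably low-spin. The d⁵ configuration leaves the e_g set evenly filled (or empty) — no strong Jahn–Teller driving force.
[Cu(NO₂)₆]⁴−: Each nitro (N-bound nitrite) is −1; balancing the −4 overall charge requires Cu(II). Cu sits in group 11, so the d-electron count is 11 − 2 = 9. The t₂g⁶e_g³ configuration has an unevenly filled e_g set; the Jahn–Teller theorem predicts a tetragonal distortion (typically axial elongation) to lift the degeneracy.

[Cu(NO₂)₆]⁴−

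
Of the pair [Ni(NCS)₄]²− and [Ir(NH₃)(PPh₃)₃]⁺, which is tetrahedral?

For [Ni(NCS)₄]²−: Summing ligand charges against the −2 overall charge gives an oxidation state of +2 for nickel. Group 10 minus oxidation state 2 gives a d⁸ configuration. Isothiocyanate is a weak-field ligand. With weak-field ligands the CFSE gain from square planar is small, so a 3d d⁸ ion takes the sterically preferred tetrahedral geometry. → tetrahedral.
For [Ir(NH₃)(PPh₃)₃]⁺: Summing ligand charges against the +1 overall charge gives an oxidation state of +1 for iridium. Ir sits in group 9, so the d-electron count is 9 − 1 = 8. A 5d d⁸ ion has a large crystal-field splitting; square planar leaves the high-energy d_{x²−y²} orbital empty and maximises CFSE. → square planar.

[Ni(NCS)₄]²−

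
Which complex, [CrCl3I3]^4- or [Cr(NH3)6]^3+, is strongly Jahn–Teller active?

[CrCl3I3]^4-

[CrCl3I3]^4-: Ligand charges: each chloride is −1; each iodide is −1. With an overall charge of −4 the chromium centre must be in the +2 oxidation state. Chromium is a group-6 element; Cr(II) is therefore d⁴. Chloride and iodide are weak-field ligands for a first-row metal, so the complex is high-spin. The t₂g³e_g¹ (high-spin) configuration has an unevenly filled e_g set; the Jahn–Teller theorem predicts a tetragonal distortion (typically axial elongation) to lift the degeneracy.
[Cr(NH3)6]^3+: Summing ligand charges against the +3 overall charge gives an oxidation state of +3 for chromium. Cr sits in group 6, so the d-electron count is 6 − 3 = 3. The d³ configuration leaves the e_g set evenly filled (or empty) — no strong Jahn–Teller driving force.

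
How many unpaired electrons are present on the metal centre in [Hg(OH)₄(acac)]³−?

0 unpaired electrons

Ligand charges: each hydroxide is −1; each acetylacetonate is −1. With an overall charge of −3 the mercury centre must be in the +2 oxidation state.
Hg sits in group 12, so the d-electron count is 12 − 2 = 10.
Counting donor atoms: 4×hydroxide (monodentate) → 4 donors; 1×acetylacetonate (bidentate) → 2 donors. Coordination number = 6.
In an octahedral field the d¹⁰ configuration is t₂g⁶e_g⁴, giving 0 unpaired electrons.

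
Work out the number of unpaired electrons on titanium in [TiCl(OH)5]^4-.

2

Ligand charges: each chloride is −1; each hydroxide is −1. With an overall charge of −4 the titanium centre must be in the +2 oxidation state.
Ti sits in group 4, so the d-electron count is 4 − 2 = 2.
In an octahedral field the d² configuration is t₂g²e_g⁰ (only one arrangement possible), giving 2 unpaired electrons.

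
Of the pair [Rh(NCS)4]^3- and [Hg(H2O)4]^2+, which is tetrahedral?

For [Rh(NCS)4]^3-: Each isothiocyanate is −1; balancing the −3 overall charge requires Rh(I). Rhodium is a group-9 element; Rh(I) is therefore d⁸. A 4d d⁸ ion has a large crystal-field splitting; square planar leaves the high-energy d_{x²−y²} orbital empty and maximises CFSE. → square planar.
For [Hg(H2O)4]^2+: Water is neutral; balancing the +2 overall charge requires Hg(II). Hg sits in group 12, so the d-electron count is 12 − 2 = 10. A d¹⁰ ion has no crystal-field stabilisation preference between square planar and tetrahedral, so four ligands adopt the sterically favoured tetrahedral geometry. → tetrahedral.

[Hg(H2O)4]^2+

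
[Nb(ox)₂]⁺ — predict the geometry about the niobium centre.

tetrahedral

Ligand charges: each oxalate is −2. With an overall charge of +1 the niobium centre must be in the +5 oxidation state.
Group 5 minus oxidation state 5 gives a d⁰ configuration.
Counting donor atoms: 2×oxalate (bidentate) → 4 donors. Coordination number = 4.
A d⁰ ion has no crystal-field stabilisation preference between square planar and tetrahedral, so four ligands adopt the sterically favoured tetrahedral geometry.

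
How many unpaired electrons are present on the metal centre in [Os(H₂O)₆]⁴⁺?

2 unpaired electrons

Summing ligand charges against the +4 overall charge gives an oxidation state of +4 for osmium.
Group 8 minus oxidation state 4 gives a d⁴ configuration.
The spin state decides the count: a 5d ion has a large Δₒ and is invariably low-spin.
An octahedral low-spin d⁴ ion is t₂g⁴e_g⁰, giving 2 unpaired electrons.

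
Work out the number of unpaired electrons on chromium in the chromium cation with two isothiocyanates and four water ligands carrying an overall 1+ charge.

3

Ligand charges: each isothiocyanate is −1; water is neutral. With an overall charge of +1 the chromium centre must be in the +3 oxidation state.
Group 6 minus oxidation state 3 gives a d³ configuration.
In an octahedral field the d³ configuration is t₂g³e_g⁰ (only one arrangement possible), giving 3 unpaired electrons.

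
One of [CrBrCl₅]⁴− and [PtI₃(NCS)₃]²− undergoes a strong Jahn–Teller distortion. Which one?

[CrBrCl₅]⁴−

[CrBrCl₅]⁴−: Ligand charges: each bromide is −1; each chloride is −1. With an overall charge of −4 the chromium centre must be in the +2 oxidation state. Cr sits in group 6, so the d-electron count is 6 − 2 = 4. Bromide and chloride are weak-field ligands for a first-row metal, so the complex is high-spin. The t₂g³e_g¹ (high-spin) configuration has an unevenly filled e_g set; the Jahn–Teller theorem predicts a tetragonal distortion (typically axial elongation) to lift the degeneracy.
[PtI₃(NCS)₃]²−: Summing ligand charges against the −2 overall charge gives an oxidation state of +4 for platinum. Group 10 minus oxidation state 4 gives a d⁶ configuration. A 5d ion has a large Δₒ and is invariably low-spin. The d⁶ configuration leaves the e_g set evenly filled (or empty) — no strong Jahn–Teller driving force.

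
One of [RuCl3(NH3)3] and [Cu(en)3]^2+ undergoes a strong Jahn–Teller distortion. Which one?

[RuCl3(NH3)3]: Ligand charges: each chloride is −1; ammonia is neutral. With an overall charge of 0 the ruthenium centre must be in the +3 oxidation state. Ru sits in group 8, so the d-electron count is 8 − 3 = 5. A 4d ion has a large Δₒ and is invariably low-spin. The d⁵ configuration leaves the e_g set evenly filled (or empty) — no strong Jahn–Teller driving force.
[Cu(en)3]^2+: Ethylenediamine is neutral; balancing the +2 overall charge requires Cu(II). Cu sits in group 11, so the d-electron count is 11 − 2 = 9. The t₂g⁶e_g³ configuration has an unevenly filled e_g set; the Jahn–Teller theorem predicts a tetragonal distortion (typically axial elongation) to lift the degeneracy.

[Cu(en)3]^2+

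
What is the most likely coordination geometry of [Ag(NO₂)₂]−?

Each nitro (N-bound nitrite) is −1; balancing the −1 overall charge requires Ag(I).
Silver is a group-11 element; Ag(I) is therefore d¹⁰.
With 2 monodentate ligands the coordination number is 2.
A d¹⁰ ion with only two ligands adopts a linear arrangement (sp hybridisation; no CFSE preference).

linear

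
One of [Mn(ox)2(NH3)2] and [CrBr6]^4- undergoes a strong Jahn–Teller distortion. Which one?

[CrBr6]^4-

[Mn(ox)2(NH3)2]: Summing ligand charges against the 0 overall charge gives an oxidation state of +4 for manganese. Group 7 minus oxidation state 4 gives a d³ configuration. The d³ configuration leaves the e_g set evenly filled (or empty) — no strong Jahn–Teller driving force.
[CrBr6]^4-: Ligand charges: each bromide is −1. With an overall charge of −4 the chromium centre must be in the +2 oxidation state. Chromium is a group-6 element; Cr(II) is therefore d⁴. Bromide is a weak-field ligand for a first-row metal, so the complex is high-spin. The t₂g³e_g¹ (high-spin) configuration has an unevenly filled e_g set; the Jahn–Teller theorem predicts a tetragonal distortion (typically axial elongation) to lift the degeneracy.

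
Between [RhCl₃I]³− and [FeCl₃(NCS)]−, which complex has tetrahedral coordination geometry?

[FeCl₃(NCS)]−

For [RhCl₃I]³−: Each chloride is −1; each iodide is −1; balancing the −3 overall charge requires Rh(I). Rhodium is a group-9 element; Rh(I) is therefore d⁸. A 4d d⁸ ion has a large crystal-field splitting; square planar leaves the high-energy d_{x²−y²} orbital empty and maximises CFSE. → square planar.
For [FeCl₃(NCS)]−: Ligand charges: each chloride is −1; each isothiocyanate is −1. With an overall charge of −1 the iron centre must be in the +3 oxidation state. Iron is a group-8 element; Fe(III) is therefore d⁵. A high-spin d⁵ ion has zero CFSE in either geometry, so four ligands adopt the sterically favoured tetrahedral geometry. → tetrahedral.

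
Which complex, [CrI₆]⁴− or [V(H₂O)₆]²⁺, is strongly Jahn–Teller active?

[CrI₆]⁴−: Each iodide is −1; balancing the −4 overall charge requires Cr(II). Group 6 minus oxidation state 2 gives a d⁴ configuration. Iodide is a weak-field ligand for a first-row metal, so the complex is high-spin. The t₂g³e_g¹ (high-spin) configuration has an unevenly filled e_g set; the Jahn–Teller theorem predicts a tetragonal distortion (typically axial elongation) to lift the degeneracy.
[V(H₂O)₆]²⁺: Water is neutral; balancing the +2 overall charge requires V(II). Group 5 minus oxidation state 2 gives a d³ configuration. The d³ configuration leaves the e_g set evenly filled (or empty) — no strong Jahn–Teller driving force.

[CrI₆]⁴−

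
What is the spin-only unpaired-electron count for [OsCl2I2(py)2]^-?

Each chloride is −1; each iodide is −1; pyridine is neutral; balancing the −1 overall charge requires Os(III).
Os sits in group 8, so the d-electron count is 8 − 3 = 5.
The spin state decides the count: a 5d ion has a large Δₒ and is invariably low-spin.
An octahedral low-spin d⁵ ion is t₂g⁵e_g⁰, giving 1 unpaired electron.

1 unpaired electron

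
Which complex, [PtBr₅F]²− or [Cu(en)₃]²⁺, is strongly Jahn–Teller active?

[Cu(en)₃]²⁺

[PtBr₅F]²−: Each bromide is −1; each fluoride is −1; balancing the −2 overall charge requires Pt(IV). Platinum is a group-10 element; Pt(IV) is therefore d⁶. A 5d ion has a large Δₒ and is invariably low-spin. The d⁶ configuration leaves the e_g set evenly filled (or empty) — no strong Jahn–Teller driving force.
[Cu(en)₃]²⁺: Ethylenediamine is neutral; balancing the +2 overall charge requires Cu(II). Copper is a group-11 element; Cu(II) is therefore d⁹. The t₂g⁶e_g³ configuration has an unevenly filled e_g set; the Jahn–Teller theorem predicts a tetragonal distortion (typically axial elongation) to lift the degeneracy.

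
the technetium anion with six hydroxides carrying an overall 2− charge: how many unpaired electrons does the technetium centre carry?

3 unpaired electrons

Ligand charges: each hydroxide is −1. With an overall charge of −2 the technetium centre must be in the +4 oxidation state.
Technetium is a group-7 element; Tc(IV) is therefore d³.
In an octahedral field the d³ configuration is t₂g³e_g⁰ (only one arrangement possible), giving 3 unpaired electrons.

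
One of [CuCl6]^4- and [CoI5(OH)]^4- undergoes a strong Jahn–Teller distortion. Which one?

[CuCl6]^4-: Summing ligand charges against the −4 overall charge gives an oxidation state of +2 for copper. Group 11 minus oxidation state 2 gives a d⁹ configuration. The t₂g⁶e_g³ configuration has an unevenly filled e_g set; the Jahn–Teller theorem predicts a tetragonal distortion (typically axial elongation) to lift the degeneracy.
[CoI5(OH)]^4-: Ligand charges: each iodide is −1; each hydroxide is −1. With an overall charge of −4 the cobalt centre must be in the +2 oxidation state. Group 9 minus oxidation state 2 gives a d⁷ configuration. Hydroxide and iodide are weak-field ligands for a first-row metal, so the complex is high-spin. The d⁷ configuration leaves the e_g set evenly filled (or empty) — no strong Jahn–Teller driving force.

[CuCl6]^4-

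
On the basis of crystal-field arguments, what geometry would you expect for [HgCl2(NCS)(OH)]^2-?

tetrahedral

Each chloride is −1; each isothiocyanate is −1; each hydroxide is −1; balancing the −2 overall charge requires Hg(II).
Group 12 minus oxidation state 2 gives a d¹⁰ configuration.
Coordination number: 4.
A d¹⁰ ion has no crystal-field stabilisation preference between square planar and tetrahedral, so four ligands adopt the sterically favoured tetrahedral geometry.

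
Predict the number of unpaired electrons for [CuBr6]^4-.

1

Each bromide is −1; balancing the −4 overall charge requires Cu(II).
Copper is a group-11 element; Cu(II) is therefore d⁹.
In an octahedral field the d⁹ configuration is t₂g⁶e_g³ (only one arrangement possible), giving 1 unpaired electron.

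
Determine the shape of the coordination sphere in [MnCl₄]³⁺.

tetrahedral

Ligand charges: each chloride is −1. With an overall charge of +3 the manganese centre must be in the +7 oxidation state.
Group 7 minus oxidation state 7 gives a d⁰ configuration.
Coordination number: 4.
A d⁰ ion has no crystal-field stabilisation preference between square planar and tetrahedral, so four ligands adopt the sterically favoured tetrahedral geometry.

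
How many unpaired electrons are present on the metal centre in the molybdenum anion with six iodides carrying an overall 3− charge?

Ligand charges: each iodide is −1. With an overall charge of −3 the molybdenum centre must be in the +3 oxidation state.
Mo sits in group 6, so the d-electron count is 6 − 3 = 3.
In an octahedral field the d³ configuration is t₂g³e_g⁰ (only one arrangement possible), giving 3 unpaired electrons.

3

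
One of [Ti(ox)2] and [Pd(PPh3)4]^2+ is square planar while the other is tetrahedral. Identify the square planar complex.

For [Ti(ox)2]: Ligand charges: each oxalate is −2. With an overall charge of 0 the titanium centre must be in the +4 oxidation state. Ti sits in group 4, so the d-electron count is 4 − 4 = 0. A d⁰ ion has no crystal-field stabilisation preference between square planar and tetrahedral, so four ligands adopt the sterically favoured tetrahedral geometry. → tetrahedral.
For [Pd(PPh3)4]^2+: Ligand charges: triphenylphosphine is neutral. With an overall charge of +2 the palladium centre must be in the +2 oxidation state. Group 10 minus oxidation state 2 gives a d⁸ configuration. A 4d d⁸ ion has a large crystal-field splitting; square planar leaves the high-energy d_{x²−y²} orbital empty and maximises CFSE. → square planar.

[Pd(PPh3)4]^2+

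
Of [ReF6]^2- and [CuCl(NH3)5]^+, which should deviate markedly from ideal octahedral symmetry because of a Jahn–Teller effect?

[CuCl(NH3)5]^+

[ReF6]^2-: Summing ligand charges against the −2 overall charge gives an oxidation state of +4 for rhenium. Group 7 minus oxidation state 4 gives a d³ configuration. The d³ configuration leaves the e_g set evenly filled (or empty) — no strong Jahn–Teller driving force.
[CuCl(NH3)5]^+: Each chloride is −1; ammonia is neutral; balancing the +1 overall charge requires Cu(II). Copper is a group-11 element; Cu(II) is therefore d⁹. The t₂g⁶e_g³ configuration has an unevenly filled e_g set; the Jahn–Teller theorem predicts a tetragonal distortion (typically axial elongation) to lift the degeneracy.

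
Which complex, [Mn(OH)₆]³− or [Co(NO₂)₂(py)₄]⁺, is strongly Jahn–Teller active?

[Mn(OH)₆]³−

[Mn(OH)₆]³−: Summing ligand charges against the −3 overall charge gives an oxidation state of +3 for manganese. Group 7 minus oxidation state 3 gives a d⁴ configuration. Hydroxide is a weak-field ligand for a first-row metal, so the complex is high-spin. The t₂g³e_g¹ (high-spin) configuration has an unevenly filled e_g set; the Jahn–Teller theorem predicts a tetragonal distortion (typically axial elongation) to lift the degeneracy.
[Co(NO₂)₂(py)₄]⁺: Each nitro (N-bound nitrite) is −1; pyridine is neutral; balancing the +1 overall charge requires Co(III). Cobalt is a group-9 element; Co(III) is therefore d⁶. Co(III) has an exceptionally large octahedral splitting and is low-spin with essentially every ligand except fluoride. The d⁶ configuration leaves the e_g set evenly filled (or empty) — no strong Jahn–Teller driving force.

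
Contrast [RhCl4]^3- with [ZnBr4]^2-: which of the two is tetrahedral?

[ZnBr4]^2-

For [RhCl4]^3-: Summing ligand charges against the −3 overall charge gives an oxidation state of +1 for rhodium. Rhodium is a group-9 element; Rh(I) is therefore d⁸. A 4d d⁸ ion has a large crystal-field splitting; square planar leaves the high-energy d_{x²−y²} orbital empty and maximises CFSE. → square planar.
For [ZnBr4]^2-: Summing ligand charges against the −2 overall charge gives an oxidation state of +2 for zinc. Group 12 minus oxidation state 2 gives a d¹⁰ configuration. A d¹⁰ ion has no crystal-field stabilisation preference between square planar and tetrahedral, so four ligands adopt the sterically favoured tetrahedral geometry. → tetrahedral.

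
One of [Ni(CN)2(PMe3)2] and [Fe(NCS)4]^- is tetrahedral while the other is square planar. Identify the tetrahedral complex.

For [Ni(CN)2(PMe3)2]: Summing ligand charges against the 0 overall charge gives an oxidation state of +2 for nickel. Ni sits in group 10, so the d-electron count is 10 − 2 = 8. Cyanide and trimethylphosphine are strong-field ligands (high in the spectrochemical series). A 3d d⁸ ion with strong-field ligands gains enough CFSE to favour square planar over tetrahedral. → square planar.
For [Fe(NCS)4]^-: Summing ligand charges against the −1 overall charge gives an oxidation state of +3 for iron. Fe sits in group 8, so the d-electron count is 8 − 3 = 5. A high-spin d⁵ ion has zero CFSE in either geometry, so four ligands adopt the sterically favoured tetrahedral geometry. → tetrahedral.

[Fe(NCS)4]^-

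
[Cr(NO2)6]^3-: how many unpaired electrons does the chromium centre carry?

3 unpaired electrons

Ligand charges: each nitro (N-bound nitrite) is −1. With an overall charge of −3 the chromium centre must be in the +3 oxidation state.
Group 6 minus oxidation state 3 gives a d³ configuration.
In an octahedral field the d³ configuration is t₂g³e_g⁰ (only one arrangement possible), giving 3 unpaired electrons.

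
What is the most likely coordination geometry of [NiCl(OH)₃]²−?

tetrahedral

Summing ligand charges against the −2 overall charge gives an oxidation state of +2 for nickel.
Group 10 minus oxidation state 2 gives a d⁸ configuration.
With 4 monodentate ligands the coordination number is 4.
Chloride and hydroxide are weak-field ligands.
With weak-field ligands the CFSE gain from square planar is small, so a 3d d⁸ ion takes the sterically preferred tetrahedral geometry.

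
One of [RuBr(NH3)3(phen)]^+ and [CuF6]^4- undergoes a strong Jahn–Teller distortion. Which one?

[CuF6]^4-

[RuBr(NH3)3(phen)]^+: Each bromide is −1; ammonia is neutral; 1,10-phenanthroline is neutral; balancing the +1 overall charge requires Ru(II). Ruthenium is a group-8 element; Ru(II) is therefore d⁶. A 4d ion has a large Δₒ and is invariably low-spin. The d⁶ configuration leaves the e_g set evenly filled (or empty) — no strong Jahn–Teller driving force.
[CuF6]^4-: Each fluoride is −1; balancing the −4 overall charge requires Cu(II). Cu sits in group 11, so the d-electron count is 11 − 2 = 9. The t₂g⁶e_g³ configuration has an unevenly filled e_g set; the Jahn–Teller theorem predicts a tetragonal distortion (typically axial elongation) to lift the degeneracy.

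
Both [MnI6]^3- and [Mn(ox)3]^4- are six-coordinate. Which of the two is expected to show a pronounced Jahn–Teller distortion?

[MnI6]^3-: Ligand charges: each iodide is −1. With an overall charge of −3 the manganese centre must be in the +3 oxidation state. Mn sits in group 7, so the d-electron count is 7 − 3 = 4. Iodide is a weak-field ligand for a first-row metal, so the complex is high-spin. The t₂g³e_g¹ (high-spin) configuration has an unevenly filled e_g set; the Jahn–Teller theorem predicts a tetragonal distortion (typically axial elongation) to lift the degeneracy.
[Mn(ox)3]^4-: Summing ligand charges against the −4 overall charge gives an oxidation state of +2 for manganese. Manganese is a group-7 element; Mn(II) is therefore d⁵. Oxalate is a weak-field ligand for a first-row metal, so the complex is high-spin. The d⁵ configuration leaves the e_g set evenly filled (or empty) — no strong Jahn–Teller driving force.

[MnI6]^3-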